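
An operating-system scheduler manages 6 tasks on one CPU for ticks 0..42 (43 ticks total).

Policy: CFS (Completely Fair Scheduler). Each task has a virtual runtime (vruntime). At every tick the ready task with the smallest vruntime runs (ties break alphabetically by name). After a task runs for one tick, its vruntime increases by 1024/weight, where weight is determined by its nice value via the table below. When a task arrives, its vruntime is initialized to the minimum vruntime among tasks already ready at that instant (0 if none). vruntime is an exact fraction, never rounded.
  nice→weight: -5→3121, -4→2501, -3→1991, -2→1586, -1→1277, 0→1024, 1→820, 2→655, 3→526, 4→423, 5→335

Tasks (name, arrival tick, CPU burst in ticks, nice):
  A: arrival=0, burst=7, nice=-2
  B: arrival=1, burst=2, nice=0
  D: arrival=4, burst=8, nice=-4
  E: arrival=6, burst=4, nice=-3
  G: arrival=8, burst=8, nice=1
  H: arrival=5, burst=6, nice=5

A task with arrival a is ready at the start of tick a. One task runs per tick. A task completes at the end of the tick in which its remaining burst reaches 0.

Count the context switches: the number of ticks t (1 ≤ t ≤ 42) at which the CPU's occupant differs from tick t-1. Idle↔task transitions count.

context switches = 28

t=0: vr[A=0] → run A
t=1: vr[A=512/793 B=512/793] → run A
t=2: vr[A=1024/793 B=512/793] → run B
t=3: vr[A=1024/793 B=1305/793] → run A
t=4: vr[A=1536/793 B=1305/793 D=1305/793] → run B
t=5: vr[A=1536/793 D=1305/793 H=1305/793] → run D
t=6: vr[A=1536/793 D=66817/32513 E=1305/793 H=1305/793] → run E
t=7: vr[A=1536/793 D=66817/32513 E=3410287/1578863 H=1305/793] → run H
t=8: vr[A=1536/793 D=66817/32513 E=3410287/1578863 G=1536/793 H=1249207/265655] → run A
t=9: vr[A=2048/793 D=66817/32513 E=3410287/1578863 G=1536/793 H=1249207/265655] → run G
t=10: vr[A=2048/793 D=66817/32513 E=3410287/1578863 G=517888/162565 H=1249207/265655] → run D
t=11: vr[A=2048/793 D=80129/32513 E=3410287/1578863 G=517888/162565 H=1249207/265655] → run E
t=12: vr[A=2048/793 D=80129/32513 E=4222319/1578863 G=517888/162565 H=1249207/265655] → run D
t=13: vr[A=2048/793 D=93441/32513 E=4222319/1578863 G=517888/162565 H=1249207/265655] → run A
t=14: vr[A=2560/793 D=93441/32513 E=4222319/1578863 G=517888/162565 H=1249207/265655] → run E
t=15: vr[A=2560/793 D=93441/32513 E=5034351/1578863 G=517888/162565 H=1249207/265655] → run D
t=16: vr[A=2560/793 D=106753/32513 E=5034351/1578863 G=517888/162565 H=1249207/265655] → run G
t=17: vr[A=2560/793 D=106753/32513 E=5034351/1578863 G=720896/162565 H=1249207/265655] → run E
t=18: vr[A=2560/793 D=106753/32513 G=720896/162565 H=1249207/265655] → run A
t=19: vr[A=3072/793 D=106753/32513 G=720896/162565 H=1249207/265655] → run D
t=20: vr[A=3072/793 D=120065/32513 G=720896/162565 H=1249207/265655] → run D
t=21: vr[A=3072/793 D=133377/32513 G=720896/162565 H=1249207/265655] → run A
t=22: vr[D=133377/32513 G=720896/162565 H=1249207/265655] → run D
t=23: vr[D=146689/32513 G=720896/162565 H=1249207/265655] → run G
t=24: vr[D=146689/32513 G=923904/162565 H=1249207/265655] → run D
t=25: vr[G=923904/162565 H=1249207/265655] → run H
t=26: vr[G=923904/162565 H=2061239/265655] → run G
t=27: vr[G=1126912/162565 H=2061239/265655] → run G
t=28: vr[G=265984/32513 H=2061239/265655] → run H
t=29: vr[G=265984/32513 H=2873271/265655] → run G
t=30: vr[G=1532928/162565 H=2873271/265655] → run G
t=31: vr[G=1735936/162565 H=2873271/265655] → run G
t=32: vr[H=2873271/265655] → run H
t=33: vr[H=3685303/265655] → run H
t=34: vr[H=899467/53131] → run H
t=35: (idle)
t=36: (idle)
t=37: (idle)
t=38: (idle)
t=39: (idle)
t=40: (idle)
t=41: (idle)
t=42: (idle)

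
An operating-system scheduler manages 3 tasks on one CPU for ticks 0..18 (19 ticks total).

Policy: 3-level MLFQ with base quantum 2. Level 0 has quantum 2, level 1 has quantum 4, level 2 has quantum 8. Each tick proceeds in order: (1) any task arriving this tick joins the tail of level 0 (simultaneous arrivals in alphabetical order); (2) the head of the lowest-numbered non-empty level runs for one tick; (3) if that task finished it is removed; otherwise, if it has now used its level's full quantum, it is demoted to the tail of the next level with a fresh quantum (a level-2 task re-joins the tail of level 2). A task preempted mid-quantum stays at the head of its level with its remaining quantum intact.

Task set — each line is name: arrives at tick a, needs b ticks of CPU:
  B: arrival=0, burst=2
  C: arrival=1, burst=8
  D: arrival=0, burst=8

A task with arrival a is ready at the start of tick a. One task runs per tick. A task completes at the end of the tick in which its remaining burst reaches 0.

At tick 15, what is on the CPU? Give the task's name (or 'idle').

t=0: L0/L1/L2 = BD/-/- → run B
t=1: L0/L1/L2 = BDC/-/- → run B
t=2: L0/L1/L2 = DC/-/- → run D
t=3: L0/L1/L2 = DC/-/- → run D
t=4: L0/L1/L2 = C/D/- → run C
t=5: L0/L1/L2 = C/D/- → run C
t=6: L0/L1/L2 = -/DC/- → run D
t=7: L0/L1/L2 = -/DC/- → run D
t=8: L0/L1/L2 = -/DC/- → run D
t=9: L0/L1/L2 = -/DC/- → run D
t=10: L0/L1/L2 = -/C/D → run C
t=11: L0/L1/L2 = -/C/D → run C
t=12: L0/L1/L2 = -/C/D → run C
t=13: L0/L1/L2 = -/C/D → run C
t=14: L0/L1/L2 = -/-/DC → run D
t=15: L0/L1/L2 = -/-/DC → run D
t=16: L0/L1/L2 = -/-/C → run C
t=17: L0/L1/L2 = -/-/C → run C
t=18: (idle)

running at tick 15 = D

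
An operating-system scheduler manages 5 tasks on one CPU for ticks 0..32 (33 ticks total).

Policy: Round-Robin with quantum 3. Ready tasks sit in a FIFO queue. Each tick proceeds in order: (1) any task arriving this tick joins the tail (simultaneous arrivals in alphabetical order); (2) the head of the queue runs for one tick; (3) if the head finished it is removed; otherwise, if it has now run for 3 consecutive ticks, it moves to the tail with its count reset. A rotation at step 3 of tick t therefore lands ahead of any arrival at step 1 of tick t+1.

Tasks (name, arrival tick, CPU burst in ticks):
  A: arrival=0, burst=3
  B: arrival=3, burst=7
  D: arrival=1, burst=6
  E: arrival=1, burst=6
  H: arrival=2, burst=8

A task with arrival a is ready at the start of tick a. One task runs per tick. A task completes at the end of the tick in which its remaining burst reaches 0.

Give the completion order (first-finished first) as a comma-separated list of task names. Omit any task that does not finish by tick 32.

completion order = A, D, E, H, B

t=0: queue=[A] q_used=0 → run A
t=1: queue=[A,D,E] q_used=1 → run A
t=2: queue=[A,D,E,H] q_used=2 → run A
t=3: queue=[D,E,H,B] q_used=0 → run D
t=4: queue=[D,E,H,B] q_used=1 → run D
t=5: queue=[D,E,H,B] q_used=2 → run D
t=6: queue=[E,H,B,D] q_used=0 → run E
t=7: queue=[E,H,B,D] q_used=1 → run E
t=8: queue=[E,H,B,D] q_used=2 → run E
t=9: queue=[H,B,D,E] q_used=0 → run H
t=10: queue=[H,B,D,E] q_used=1 → run H
t=11: queue=[H,B,D,E] q_used=2 → run H
t=12: queue=[B,D,E,H] q_used=0 → run B
t=13: queue=[B,D,E,H] q_used=1 → run B
t=14: queue=[B,D,E,H] q_used=2 → run B
t=15: queue=[D,E,H,B] q_used=0 → run D
t=16: queue=[D,E,H,B] q_used=1 → run D
t=17: queue=[D,E,H,B] q_used=2 → run D
t=18: queue=[E,H,B] q_used=0 → run E
t=19: queue=[E,H,B] q_used=1 → run E
t=20: queue=[E,H,B] q_used=2 → run E
t=21: queue=[H,B] q_used=0 → run H
t=22: queue=[H,B] q_used=1 → run H
t=23: queue=[H,B] q_used=2 → run H
t=24: queue=[B,H] q_used=0 → run B
t=25: queue=[B,H] q_used=1 → run B
t=26: queue=[B,H] q_used=2 → run B
t=27: queue=[H,B] q_used=0 → run H
t=28: queue=[H,B] q_used=1 → run H
t=29: queue=[B] q_used=0 → run B
t=30: (idle)
t=31: (idle)
t=32: (idle)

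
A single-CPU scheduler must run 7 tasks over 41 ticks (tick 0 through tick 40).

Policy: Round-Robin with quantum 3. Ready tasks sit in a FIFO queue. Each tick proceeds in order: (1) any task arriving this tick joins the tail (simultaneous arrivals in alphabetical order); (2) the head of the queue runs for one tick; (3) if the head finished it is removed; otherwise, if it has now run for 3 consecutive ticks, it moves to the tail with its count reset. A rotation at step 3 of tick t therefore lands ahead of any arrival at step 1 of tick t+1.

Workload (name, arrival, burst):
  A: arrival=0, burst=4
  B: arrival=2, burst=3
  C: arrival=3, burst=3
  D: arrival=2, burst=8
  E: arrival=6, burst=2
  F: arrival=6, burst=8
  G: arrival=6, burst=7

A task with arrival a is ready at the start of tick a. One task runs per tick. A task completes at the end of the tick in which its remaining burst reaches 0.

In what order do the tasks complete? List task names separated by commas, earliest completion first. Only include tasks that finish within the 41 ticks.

completion order = B, A, C, E, D, F, G

t=0: queue=[A] q_used=0 → run A
t=1: queue=[A] q_used=1 → run A
t=2: queue=[A,B,D] q_used=2 → run A
t=3: queue=[B,D,A,C] q_used=0 → run B
t=4: queue=[B,D,A,C] q_used=1 → run B
t=5: queue=[B,D,A,C] q_used=2 → run B
t=6: queue=[D,A,C,E,F,G] q_used=0 → run D
t=7: queue=[D,A,C,E,F,G] q_used=1 → run D
t=8: queue=[D,A,C,E,F,G] q_used=2 → run D
t=9: queue=[A,C,E,F,G,D] q_used=0 → run A
t=10: queue=[C,E,F,G,D] q_used=0 → run C
t=11: queue=[C,E,F,G,D] q_used=1 → run C
t=12: queue=[C,E,F,G,D] q_used=2 → run C
t=13: queue=[E,F,G,D] q_used=0 → run E
t=14: queue=[E,F,G,D] q_used=1 → run E
t=15: queue=[F,G,D] q_used=0 → run F
t=16: queue=[F,G,D] q_used=1 → run F
t=17: queue=[F,G,D] q_used=2 → run F
t=18: queue=[G,D,F] q_used=0 → run G
t=19: queue=[G,D,F] q_used=1 → run G
t=20: queue=[G,D,F] q_used=2 → run G
t=21: queue=[D,F,G] q_used=0 → run D
t=22: queue=[D,F,G] q_used=1 → run D
t=23: queue=[D,F,G] q_used=2 → run D
t=24: queue=[F,G,D] q_used=0 → run F
t=25: queue=[F,G,D] q_used=1 → run F
t=26: queue=[F,G,D] q_used=2 → run F
t=27: queue=[G,D,F] q_used=0 → run G
t=28: queue=[G,D,F] q_used=1 → run G
t=29: queue=[G,D,F] q_used=2 → run G
t=30: queue=[D,F,G] q_used=0 → run D
t=31: queue=[D,F,G] q_used=1 → run D
t=32: queue=[F,G] q_used=0 → run F
t=33: queue=[F,G] q_used=1 → run F
t=34: queue=[G] q_used=0 → run G
t=35: (idle)
t=36: (idle)
t=37: (idle)
t=38: (idle)
t=39: (idle)
t=40: (idle)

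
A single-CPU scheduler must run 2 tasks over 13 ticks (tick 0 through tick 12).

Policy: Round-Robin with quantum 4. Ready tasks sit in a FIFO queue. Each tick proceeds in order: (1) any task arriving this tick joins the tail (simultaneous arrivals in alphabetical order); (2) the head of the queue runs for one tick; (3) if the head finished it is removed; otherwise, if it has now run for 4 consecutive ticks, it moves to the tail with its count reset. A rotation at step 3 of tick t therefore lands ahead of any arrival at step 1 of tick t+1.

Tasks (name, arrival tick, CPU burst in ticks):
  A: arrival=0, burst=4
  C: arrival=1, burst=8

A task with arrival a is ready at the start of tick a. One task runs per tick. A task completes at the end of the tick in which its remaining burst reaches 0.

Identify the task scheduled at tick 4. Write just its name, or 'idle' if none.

t=0: queue=[A] q_used=0 → run A
t=1: queue=[A,C] q_used=1 → run A
t=2: queue=[A,C] q_used=2 → run A
t=3: queue=[A,C] q_used=3 → run A
t=4: queue=[C] q_used=0 → run C
t=5: queue=[C] q_used=1 → run C
t=6: queue=[C] q_used=2 → run C
t=7: queue=[C] q_used=3 → run C
t=8: queue=[C] q_used=0 → run C
t=9: queue=[C] q_used=1 → run C
t=10: queue=[C] q_used=2 → run C
t=11: queue=[C] q_used=3 → run C
t=12: (idle)

running at tick 4 = C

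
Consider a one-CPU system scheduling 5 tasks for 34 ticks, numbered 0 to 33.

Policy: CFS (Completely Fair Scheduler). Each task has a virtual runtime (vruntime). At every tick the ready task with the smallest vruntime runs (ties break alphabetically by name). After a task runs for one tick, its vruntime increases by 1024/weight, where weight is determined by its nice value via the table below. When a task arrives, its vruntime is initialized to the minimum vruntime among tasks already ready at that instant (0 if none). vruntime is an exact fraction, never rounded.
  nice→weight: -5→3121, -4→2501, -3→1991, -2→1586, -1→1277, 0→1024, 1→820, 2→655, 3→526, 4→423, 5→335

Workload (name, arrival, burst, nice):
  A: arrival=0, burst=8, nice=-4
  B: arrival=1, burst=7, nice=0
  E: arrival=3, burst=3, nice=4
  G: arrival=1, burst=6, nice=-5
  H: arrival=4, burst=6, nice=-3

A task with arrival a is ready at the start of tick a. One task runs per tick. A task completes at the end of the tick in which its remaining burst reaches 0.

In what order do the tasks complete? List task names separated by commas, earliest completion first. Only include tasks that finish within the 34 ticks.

t=0: vr[A=0] → run A
t=1: vr[A=1024/2501 B=1024/2501 G=1024/2501] → run A
t=2: vr[A=2048/2501 B=1024/2501 G=1024/2501] → run B
t=3: vr[A=2048/2501 B=3525/2501 E=1024/2501 G=1024/2501] → run E
t=4: vr[A=2048/2501 B=3525/2501 E=2994176/1057923 G=1024/2501 H=1024/2501] → run G
t=5: vr[A=2048/2501 B=3525/2501 E=2994176/1057923 G=5756928/7805621 H=1024/2501] → run H
t=6: vr[A=2048/2501 B=3525/2501 E=2994176/1057923 G=5756928/7805621 H=4599808/4979491] → run G
t=7: vr[A=2048/2501 B=3525/2501 E=2994176/1057923 G=8317952/7805621 H=4599808/4979491] → run A
t=8: vr[A=3072/2501 B=3525/2501 E=2994176/1057923 G=8317952/7805621 H=4599808/4979491] → run H
t=9: vr[A=3072/2501 B=3525/2501 E=2994176/1057923 G=8317952/7805621 H=7160832/4979491] → run G
t=10: vr[A=3072/2501 B=3525/2501 E=2994176/1057923 G=10878976/7805621 H=7160832/4979491] → run A
t=11: vr[A=4096/2501 B=3525/2501 E=2994176/1057923 G=10878976/7805621 H=7160832/4979491] → run G
t=12: vr[A=4096/2501 B=3525/2501 E=2994176/1057923 G=13440000/7805621 H=7160832/4979491] → run B
t=13: vr[A=4096/2501 B=6026/2501 E=2994176/1057923 G=13440000/7805621 H=7160832/4979491] → run H
t=14: vr[A=4096/2501 B=6026/2501 E=2994176/1057923 G=13440000/7805621 H=9721856/4979491] → run A
t=15: vr[A=5120/2501 B=6026/2501 E=2994176/1057923 G=13440000/7805621 H=9721856/4979491] → run G
t=16: vr[A=5120/2501 B=6026/2501 E=2994176/1057923 G=16001024/7805621 H=9721856/4979491] → run H
t=17: vr[A=5120/2501 B=6026/2501 E=2994176/1057923 G=16001024/7805621 H=12282880/4979491] → run A
t=18: vr[A=6144/2501 B=6026/2501 E=2994176/1057923 G=16001024/7805621 H=12282880/4979491] → run G
t=19: vr[A=6144/2501 B=6026/2501 E=2994176/1057923 H=12282880/4979491] → run B
t=20: vr[A=6144/2501 B=8527/2501 E=2994176/1057923 H=12282880/4979491] → run A
t=21: vr[A=7168/2501 B=8527/2501 E=2994176/1057923 H=12282880/4979491] → run H
t=22: vr[A=7168/2501 B=8527/2501 E=2994176/1057923 H=14843904/4979491] → run E
t=23: vr[A=7168/2501 B=8527/2501 E=5555200/1057923 H=14843904/4979491] → run A
t=24: vr[B=8527/2501 E=5555200/1057923 H=14843904/4979491] → run H
t=25: vr[B=8527/2501 E=5555200/1057923] → run B
t=26: vr[B=11028/2501 E=5555200/1057923] → run B
t=27: vr[B=13529/2501 E=5555200/1057923] → run E
t=28: vr[B=13529/2501] → run B
t=29: vr[B=16030/2501] → run B
t=30: (idle)
t=31: (idle)
t=32: (idle)
t=33: (idle)

completion order = G, A, H, E, B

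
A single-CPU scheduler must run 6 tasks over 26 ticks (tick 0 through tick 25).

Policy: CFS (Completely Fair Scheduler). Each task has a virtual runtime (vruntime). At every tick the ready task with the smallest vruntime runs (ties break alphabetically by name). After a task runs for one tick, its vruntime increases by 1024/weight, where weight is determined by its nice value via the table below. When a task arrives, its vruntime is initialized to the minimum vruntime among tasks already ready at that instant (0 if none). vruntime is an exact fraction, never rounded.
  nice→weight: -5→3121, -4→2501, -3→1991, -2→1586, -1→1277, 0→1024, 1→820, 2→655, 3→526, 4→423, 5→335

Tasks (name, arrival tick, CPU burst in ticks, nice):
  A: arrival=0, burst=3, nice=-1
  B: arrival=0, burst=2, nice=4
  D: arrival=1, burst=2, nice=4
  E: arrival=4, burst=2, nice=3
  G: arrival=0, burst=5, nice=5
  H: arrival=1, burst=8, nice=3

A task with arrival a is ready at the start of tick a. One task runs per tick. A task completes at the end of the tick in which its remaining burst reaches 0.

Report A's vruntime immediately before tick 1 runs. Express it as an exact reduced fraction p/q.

t=0: vr[A=0 B=0 G=0] → run A
t=1: vr[A=1024/1277 B=0 D=0 G=0 H=0] → run B
t=2: vr[A=1024/1277 B=1024/423 D=0 G=0 H=0] → run D
t=3: vr[A=1024/1277 B=1024/423 D=1024/423 G=0 H=0] → run G
t=4: vr[A=1024/1277 B=1024/423 D=1024/423 E=0 G=1024/335 H=0] → run E
t=5: vr[A=1024/1277 B=1024/423 D=1024/423 E=512/263 G=1024/335 H=0] → run H
t=6: vr[A=1024/1277 B=1024/423 D=1024/423 E=512/263 G=1024/335 H=512/263] → run A
t=7: vr[A=2048/1277 B=1024/423 D=1024/423 E=512/263 G=1024/335 H=512/263] → run A
t=8: vr[B=1024/423 D=1024/423 E=512/263 G=1024/335 H=512/263] → run E
t=9: vr[B=1024/423 D=1024/423 G=1024/335 H=512/263] → run H
t=10: vr[B=1024/423 D=1024/423 G=1024/335 H=1024/263] → run B
t=11: vr[D=1024/423 G=1024/335 H=1024/263] → run D
t=12: vr[G=1024/335 H=1024/263] → run G
t=13: vr[G=2048/335 H=1024/263] → run H
t=14: vr[G=2048/335 H=1536/263] → run H
t=15: vr[G=2048/335 H=2048/263] → run G
t=16: vr[G=3072/335 H=2048/263] → run H
t=17: vr[G=3072/335 H=2560/263] → run G
t=18: vr[G=4096/335 H=2560/263] → run H
t=19: vr[G=4096/335 H=3072/263] → run H
t=20: vr[G=4096/335 H=3584/263] → run G
t=21: vr[H=3584/263] → run H
t=22: (idle)
t=23: (idle)
t=24: (idle)
t=25: (idle)

vruntime(A, start of tick 1) = 1024/1277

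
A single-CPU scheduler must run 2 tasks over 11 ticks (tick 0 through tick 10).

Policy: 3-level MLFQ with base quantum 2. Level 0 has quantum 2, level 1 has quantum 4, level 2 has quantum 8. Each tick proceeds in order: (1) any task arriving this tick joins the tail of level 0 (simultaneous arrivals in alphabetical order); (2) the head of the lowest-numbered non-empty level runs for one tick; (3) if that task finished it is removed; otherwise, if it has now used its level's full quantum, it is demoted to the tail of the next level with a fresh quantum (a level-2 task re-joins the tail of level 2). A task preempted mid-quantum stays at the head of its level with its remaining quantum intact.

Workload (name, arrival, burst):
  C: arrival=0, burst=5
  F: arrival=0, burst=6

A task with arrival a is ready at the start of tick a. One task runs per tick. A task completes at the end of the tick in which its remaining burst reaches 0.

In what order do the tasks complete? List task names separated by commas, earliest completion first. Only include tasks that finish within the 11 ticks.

t=0: L0/L1/L2 = CF/-/- → run C
t=1: L0/L1/L2 = CF/-/- → run C
t=2: L0/L1/L2 = F/C/- → run F
t=3: L0/L1/L2 = F/C/- → run F
t=4: L0/L1/L2 = -/CF/- → run C
t=5: L0/L1/L2 = -/CF/- → run C
t=6: L0/L1/L2 = -/CF/- → run C
t=7: L0/L1/L2 = -/F/- → run F
t=8: L0/L1/L2 = -/F/- → run F
t=9: L0/L1/L2 = -/F/- → run F
t=10: L0/L1/L2 = -/F/- → run F

completion order = C, F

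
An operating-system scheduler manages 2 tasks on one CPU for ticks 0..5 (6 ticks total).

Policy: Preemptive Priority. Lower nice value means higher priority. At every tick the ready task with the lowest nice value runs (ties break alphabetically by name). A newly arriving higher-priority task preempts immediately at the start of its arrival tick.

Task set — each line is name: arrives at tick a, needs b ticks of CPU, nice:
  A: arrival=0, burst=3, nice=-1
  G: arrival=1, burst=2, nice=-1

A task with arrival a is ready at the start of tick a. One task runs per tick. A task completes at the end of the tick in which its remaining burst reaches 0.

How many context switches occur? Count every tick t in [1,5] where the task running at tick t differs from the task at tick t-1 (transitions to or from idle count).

t=0: ready={A} → run A
t=1: ready={A,G} → run A
t=2: ready={A,G} → run A
t=3: ready={G} → run G
t=4: ready={G} → run G
t=5: (idle)

context switches = 2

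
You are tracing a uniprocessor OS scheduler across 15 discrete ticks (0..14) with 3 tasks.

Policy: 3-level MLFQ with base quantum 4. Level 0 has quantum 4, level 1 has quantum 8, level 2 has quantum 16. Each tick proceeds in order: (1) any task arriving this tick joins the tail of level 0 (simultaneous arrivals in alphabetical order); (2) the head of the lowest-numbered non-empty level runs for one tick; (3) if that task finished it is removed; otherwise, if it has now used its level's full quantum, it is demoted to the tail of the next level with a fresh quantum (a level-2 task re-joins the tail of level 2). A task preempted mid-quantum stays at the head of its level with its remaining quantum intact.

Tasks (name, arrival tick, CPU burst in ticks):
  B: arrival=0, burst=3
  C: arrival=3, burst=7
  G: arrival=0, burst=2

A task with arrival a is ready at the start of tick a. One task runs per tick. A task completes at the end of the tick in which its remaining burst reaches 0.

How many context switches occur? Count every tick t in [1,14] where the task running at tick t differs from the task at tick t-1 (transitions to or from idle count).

context switches = 3

t=0: L0/L1/L2 = BG/-/- → run B
t=1: L0/L1/L2 = BG/-/- → run B
t=2: L0/L1/L2 = BG/-/- → run B
t=3: L0/L1/L2 = GC/-/- → run G
t=4: L0/L1/L2 = GC/-/- → run G
t=5: L0/L1/L2 = C/-/- → run C
t=6: L0/L1/L2 = C/-/- → run C
t=7: L0/L1/L2 = C/-/- → run C
t=8: L0/L1/L2 = C/-/- → run C
t=9: L0/L1/L2 = -/C/- → run C
t=10: L0/L1/L2 = -/C/- → run C
t=11: L0/L1/L2 = -/C/- → run C
t=12: (idle)
t=13: (idle)
t=14: (idle)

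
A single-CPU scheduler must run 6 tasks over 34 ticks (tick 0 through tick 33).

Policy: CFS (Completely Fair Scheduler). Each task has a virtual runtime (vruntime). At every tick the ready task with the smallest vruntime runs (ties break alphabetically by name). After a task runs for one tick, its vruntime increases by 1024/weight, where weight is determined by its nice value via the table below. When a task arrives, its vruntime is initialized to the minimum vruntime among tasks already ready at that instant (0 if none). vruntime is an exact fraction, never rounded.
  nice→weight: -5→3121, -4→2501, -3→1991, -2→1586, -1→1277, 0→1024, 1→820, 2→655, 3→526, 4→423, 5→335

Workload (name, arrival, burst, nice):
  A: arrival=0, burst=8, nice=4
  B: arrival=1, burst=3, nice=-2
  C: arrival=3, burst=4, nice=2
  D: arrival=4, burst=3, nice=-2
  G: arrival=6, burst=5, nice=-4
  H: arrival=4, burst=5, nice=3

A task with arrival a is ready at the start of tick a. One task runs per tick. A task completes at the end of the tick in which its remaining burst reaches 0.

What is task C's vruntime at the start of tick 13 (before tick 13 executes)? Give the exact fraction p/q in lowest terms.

t=0: vr[A=0] → run A
t=1: vr[A=1024/423 B=1024/423] → run A
t=2: vr[A=2048/423 B=1024/423] → run B
t=3: vr[A=2048/423 B=1028608/335439 C=1028608/335439] → run B
t=4: vr[A=2048/423 B=1245184/335439 C=1028608/335439 D=1028608/335439 H=1028608/335439] → run C
t=5: vr[A=2048/423 B=1245184/335439 C=1017227776/219712545 D=1028608/335439 H=1028608/335439] → run D
t=6: vr[A=2048/423 B=1245184/335439 C=1017227776/219712545 D=1245184/335439 G=1028608/335439 H=1028608/335439] → run G
t=7: vr[A=2048/423 B=1245184/335439 C=1017227776/219712545 D=1245184/335439 G=47803904/13752999 H=1028608/335439] → run H
t=8: vr[A=2048/423 B=1245184/335439 C=1017227776/219712545 D=1245184/335439 G=47803904/13752999 H=442268672/88220457] → run G
t=9: vr[A=2048/423 B=1245184/335439 C=1017227776/219712545 D=1245184/335439 G=53434880/13752999 H=442268672/88220457] → run B
t=10: vr[A=2048/423 C=1017227776/219712545 D=1245184/335439 G=53434880/13752999 H=442268672/88220457] → run D
t=11: vr[A=2048/423 C=1017227776/219712545 D=1461760/335439 G=53434880/13752999 H=442268672/88220457] → run G
t=12: vr[A=2048/423 C=1017227776/219712545 D=1461760/335439 G=59065856/13752999 H=442268672/88220457] → run G
t=13: vr[A=2048/423 C=1017227776/219712545 D=1461760/335439 G=64696832/13752999 H=442268672/88220457] → run D
t=14: vr[A=2048/423 C=1017227776/219712545 G=64696832/13752999 H=442268672/88220457] → run C
t=15: vr[A=2048/423 C=1360717312/219712545 G=64696832/13752999 H=442268672/88220457] → run G
t=16: vr[A=2048/423 C=1360717312/219712545 H=442268672/88220457] → run A
t=17: vr[A=1024/141 C=1360717312/219712545 H=442268672/88220457] → run H
t=18: vr[A=1024/141 C=1360717312/219712545 H=614013440/88220457] → run C
t=19: vr[A=1024/141 C=1704206848/219712545 H=614013440/88220457] → run H
t=20: vr[A=1024/141 C=1704206848/219712545 H=785758208/88220457] → run A
t=21: vr[A=4096/423 C=1704206848/219712545 H=785758208/88220457] → run C
t=22: vr[A=4096/423 H=785758208/88220457] → run H
t=23: vr[A=4096/423 H=957502976/88220457] → run A
t=24: vr[A=5120/423 H=957502976/88220457] → run H
t=25: vr[A=5120/423] → run A
t=26: vr[A=2048/141] → run A
t=27: vr[A=7168/423] → run A
t=28: (idle)
t=29: (idle)
t=30: (idle)
t=31: (idle)
t=32: (idle)
t=33: (idle)

vruntime(C, start of tick 13) = 1017227776/219712545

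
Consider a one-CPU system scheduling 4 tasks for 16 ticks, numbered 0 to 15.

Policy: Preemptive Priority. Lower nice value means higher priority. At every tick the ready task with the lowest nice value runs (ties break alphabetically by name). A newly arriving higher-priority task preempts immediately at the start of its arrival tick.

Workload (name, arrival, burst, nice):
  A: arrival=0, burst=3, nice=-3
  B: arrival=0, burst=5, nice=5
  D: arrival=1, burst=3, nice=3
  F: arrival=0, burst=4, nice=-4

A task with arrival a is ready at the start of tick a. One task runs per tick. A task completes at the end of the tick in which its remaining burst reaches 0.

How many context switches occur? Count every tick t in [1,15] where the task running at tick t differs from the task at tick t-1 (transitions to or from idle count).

t=0: ready={A,B,F} → run F
t=1: ready={A,B,D,F} → run F
t=2: ready={A,B,D,F} → run F
t=3: ready={A,B,D,F} → run F
t=4: ready={A,B,D} → run A
t=5: ready={A,B,D} → run A
t=6: ready={A,B,D} → run A
t=7: ready={B,D} → run D
t=8: ready={B,D} → run D
t=9: ready={B,D} → run D
t=10: ready={B} → run B
t=11: ready={B} → run B
t=12: ready={B} → run B
t=13: ready={B} → run B
t=14: ready={B} → run B
t=15: (idle)

context switches = 4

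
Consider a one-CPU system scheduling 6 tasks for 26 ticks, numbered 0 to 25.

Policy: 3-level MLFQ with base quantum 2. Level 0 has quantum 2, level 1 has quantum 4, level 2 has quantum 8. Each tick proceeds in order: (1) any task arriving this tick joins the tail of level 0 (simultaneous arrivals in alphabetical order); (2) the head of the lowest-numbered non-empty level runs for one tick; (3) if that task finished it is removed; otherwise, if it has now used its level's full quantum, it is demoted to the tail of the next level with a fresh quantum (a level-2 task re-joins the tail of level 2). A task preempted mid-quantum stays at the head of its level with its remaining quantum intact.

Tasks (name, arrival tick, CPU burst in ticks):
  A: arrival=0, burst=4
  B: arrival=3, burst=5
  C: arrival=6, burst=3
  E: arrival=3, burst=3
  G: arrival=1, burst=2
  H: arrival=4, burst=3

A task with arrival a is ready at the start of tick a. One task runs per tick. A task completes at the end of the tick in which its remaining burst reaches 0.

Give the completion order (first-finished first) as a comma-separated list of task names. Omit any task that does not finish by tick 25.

t=0: L0/L1/L2 = A/-/- → run A
t=1: L0/L1/L2 = AG/-/- → run A
t=2: L0/L1/L2 = G/A/- → run G
t=3: L0/L1/L2 = GBE/A/- → run G
t=4: L0/L1/L2 = BEH/A/- → run B
t=5: L0/L1/L2 = BEH/A/- → run B
t=6: L0/L1/L2 = EHC/AB/- → run E
t=7: L0/L1/L2 = EHC/AB/- → run E
t=8: L0/L1/L2 = HC/ABE/- → run H
t=9: L0/L1/L2 = HC/ABE/- → run H
t=10: L0/L1/L2 = C/ABEH/- → run C
t=11: L0/L1/L2 = C/ABEH/- → run C
t=12: L0/L1/L2 = -/ABEHC/- → run A
t=13: L0/L1/L2 = -/ABEHC/- → run A
t=14: L0/L1/L2 = -/BEHC/- → run B
t=15: L0/L1/L2 = -/BEHC/- → run B
t=16: L0/L1/L2 = -/BEHC/- → run B
t=17: L0/L1/L2 = -/EHC/- → run E
t=18: L0/L1/L2 = -/HC/- → run H
t=19: L0/L1/L2 = -/C/- → run C
t=20: (idle)
t=21: (idle)
t=22: (idle)
t=23: (idle)
t=24: (idle)
t=25: (idle)

completion order = G, A, B, E, H, C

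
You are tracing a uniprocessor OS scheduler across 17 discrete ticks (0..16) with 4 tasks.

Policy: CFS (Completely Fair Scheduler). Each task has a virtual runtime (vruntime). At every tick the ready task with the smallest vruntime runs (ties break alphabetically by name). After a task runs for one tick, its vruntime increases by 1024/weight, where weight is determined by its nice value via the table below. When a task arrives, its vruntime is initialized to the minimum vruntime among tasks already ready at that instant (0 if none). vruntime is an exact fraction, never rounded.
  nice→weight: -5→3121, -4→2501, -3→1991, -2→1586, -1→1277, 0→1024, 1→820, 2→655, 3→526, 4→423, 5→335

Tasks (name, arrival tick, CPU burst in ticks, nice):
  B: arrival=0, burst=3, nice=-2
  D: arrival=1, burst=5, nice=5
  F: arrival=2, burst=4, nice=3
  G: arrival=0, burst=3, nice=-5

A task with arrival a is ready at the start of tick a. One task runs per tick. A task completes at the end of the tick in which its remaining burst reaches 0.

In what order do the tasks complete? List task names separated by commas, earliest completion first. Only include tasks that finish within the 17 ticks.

completion order = G, B, F, D

t=0: vr[B=0 G=0] → run B
t=1: vr[B=512/793 D=0 G=0] → run D
t=2: vr[B=512/793 D=1024/335 F=0 G=0] → run F
t=3: vr[B=512/793 D=1024/335 F=512/263 G=0] → run G
t=4: vr[B=512/793 D=1024/335 F=512/263 G=1024/3121] → run G
t=5: vr[B=512/793 D=1024/335 F=512/263 G=2048/3121] → run B
t=6: vr[B=1024/793 D=1024/335 F=512/263 G=2048/3121] → run G
t=7: vr[B=1024/793 D=1024/335 F=512/263] → run B
t=8: vr[D=1024/335 F=512/263] → run F
t=9: vr[D=1024/335 F=1024/263] → run D
t=10: vr[D=2048/335 F=1024/263] → run F
t=11: vr[D=2048/335 F=1536/263] → run F
t=12: vr[D=2048/335] → run D
t=13: vr[D=3072/335] → run D
t=14: vr[D=4096/335] → run D
t=15: (idle)
t=16: (idle)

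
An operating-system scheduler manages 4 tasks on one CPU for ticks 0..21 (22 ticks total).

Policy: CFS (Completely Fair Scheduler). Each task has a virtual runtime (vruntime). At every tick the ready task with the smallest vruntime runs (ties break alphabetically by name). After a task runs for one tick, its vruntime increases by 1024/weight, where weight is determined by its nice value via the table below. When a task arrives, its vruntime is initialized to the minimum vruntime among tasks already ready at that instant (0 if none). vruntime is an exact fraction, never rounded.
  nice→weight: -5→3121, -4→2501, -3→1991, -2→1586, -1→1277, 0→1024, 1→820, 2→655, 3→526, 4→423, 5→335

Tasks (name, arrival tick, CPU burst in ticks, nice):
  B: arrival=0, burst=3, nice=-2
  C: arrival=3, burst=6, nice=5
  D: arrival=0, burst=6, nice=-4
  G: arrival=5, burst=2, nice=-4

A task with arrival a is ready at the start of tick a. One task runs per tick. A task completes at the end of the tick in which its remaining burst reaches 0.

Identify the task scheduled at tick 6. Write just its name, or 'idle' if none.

running at tick 6 = G

t=0: vr[B=0 D=0] → run B
t=1: vr[B=512/793 D=0] → run D
t=2: vr[B=512/793 D=1024/2501] → run D
t=3: vr[B=512/793 C=512/793 D=2048/2501] → run B
t=4: vr[B=1024/793 C=512/793 D=2048/2501] → run C
t=5: vr[B=1024/793 C=983552/265655 D=2048/2501 G=2048/2501] → run D
t=6: vr[B=1024/793 C=983552/265655 D=3072/2501 G=2048/2501] → run G
t=7: vr[B=1024/793 C=983552/265655 D=3072/2501 G=3072/2501] → run D
t=8: vr[B=1024/793 C=983552/265655 D=4096/2501 G=3072/2501] → run G
t=9: vr[B=1024/793 C=983552/265655 D=4096/2501] → run B
t=10: vr[C=983552/265655 D=4096/2501] → run D
t=11: vr[C=983552/265655 D=5120/2501] → run D
t=12: vr[C=983552/265655] → run C
t=13: vr[C=1795584/265655] → run C
t=14: vr[C=2607616/265655] → run C
t=15: vr[C=3419648/265655] → run C
t=16: vr[C=846336/53131] → run C
t=17: (idle)
t=18: (idle)
t=19: (idle)
t=20: (idle)
t=21: (idle)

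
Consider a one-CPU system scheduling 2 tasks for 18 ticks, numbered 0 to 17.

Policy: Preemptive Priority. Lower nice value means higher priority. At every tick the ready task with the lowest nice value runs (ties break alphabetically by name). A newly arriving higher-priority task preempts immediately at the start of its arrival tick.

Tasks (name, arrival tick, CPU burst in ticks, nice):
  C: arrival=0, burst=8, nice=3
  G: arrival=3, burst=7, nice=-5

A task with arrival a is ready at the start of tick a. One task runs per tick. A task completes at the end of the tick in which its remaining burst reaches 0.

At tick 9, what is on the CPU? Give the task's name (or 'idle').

t=0: ready={C} → run C
t=1: ready={C} → run C
t=2: ready={C} → run C
t=3: ready={C,G} → run G
t=4: ready={C,G} → run G
t=5: ready={C,G} → run G
t=6: ready={C,G} → run G
t=7: ready={C,G} → run G
t=8: ready={C,G} → run G
t=9: ready={C,G} → run G
t=10: ready={C} → run C
t=11: ready={C} → run C
t=12: ready={C} → run C
t=13: ready={C} → run C
t=14: ready={C} → run C
t=15: (idle)
t=16: (idle)
t=17: (idle)

running at tick 9 = G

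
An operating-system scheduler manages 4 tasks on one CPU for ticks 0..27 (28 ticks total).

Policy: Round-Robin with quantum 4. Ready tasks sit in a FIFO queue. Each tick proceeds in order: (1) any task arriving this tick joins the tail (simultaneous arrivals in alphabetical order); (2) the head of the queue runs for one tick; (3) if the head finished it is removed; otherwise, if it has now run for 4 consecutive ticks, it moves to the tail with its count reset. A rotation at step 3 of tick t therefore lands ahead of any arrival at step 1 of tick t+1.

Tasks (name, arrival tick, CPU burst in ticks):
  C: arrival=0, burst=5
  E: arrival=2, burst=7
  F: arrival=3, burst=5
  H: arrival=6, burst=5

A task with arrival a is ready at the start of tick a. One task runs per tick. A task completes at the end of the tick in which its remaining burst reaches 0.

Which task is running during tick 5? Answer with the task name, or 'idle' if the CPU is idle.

t=0: queue=[C] q_used=0 → run C
t=1: queue=[C] q_used=1 → run C
t=2: queue=[C,E] q_used=2 → run C
t=3: queue=[C,E,F] q_used=3 → run C
t=4: queue=[E,F,C] q_used=0 → run E
t=5: queue=[E,F,C] q_used=1 → run E
t=6: queue=[E,F,C,H] q_used=2 → run E
t=7: queue=[E,F,C,H] q_used=3 → run E
t=8: queue=[F,C,H,E] q_used=0 → run F
t=9: queue=[F,C,H,E] q_used=1 → run F
t=10: queue=[F,C,H,E] q_used=2 → run F
t=11: queue=[F,C,H,E] q_used=3 → run F
t=12: queue=[C,H,E,F] q_used=0 → run C
t=13: queue=[H,E,F] q_used=0 → run H
t=14: queue=[H,E,F] q_used=1 → run H
t=15: queue=[H,E,F] q_used=2 → run H
t=16: queue=[H,E,F] q_used=3 → run H
t=17: queue=[E,F,H] q_used=0 → run E
t=18: queue=[E,F,H] q_used=1 → run E
t=19: queue=[E,F,H] q_used=2 → run E
t=20: queue=[F,H] q_used=0 → run F
t=21: queue=[H] q_used=0 → run H
t=22: (idle)
t=23: (idle)
t=24: (idle)
t=25: (idle)
t=26: (idle)
t=27: (idle)

running at tick 5 = E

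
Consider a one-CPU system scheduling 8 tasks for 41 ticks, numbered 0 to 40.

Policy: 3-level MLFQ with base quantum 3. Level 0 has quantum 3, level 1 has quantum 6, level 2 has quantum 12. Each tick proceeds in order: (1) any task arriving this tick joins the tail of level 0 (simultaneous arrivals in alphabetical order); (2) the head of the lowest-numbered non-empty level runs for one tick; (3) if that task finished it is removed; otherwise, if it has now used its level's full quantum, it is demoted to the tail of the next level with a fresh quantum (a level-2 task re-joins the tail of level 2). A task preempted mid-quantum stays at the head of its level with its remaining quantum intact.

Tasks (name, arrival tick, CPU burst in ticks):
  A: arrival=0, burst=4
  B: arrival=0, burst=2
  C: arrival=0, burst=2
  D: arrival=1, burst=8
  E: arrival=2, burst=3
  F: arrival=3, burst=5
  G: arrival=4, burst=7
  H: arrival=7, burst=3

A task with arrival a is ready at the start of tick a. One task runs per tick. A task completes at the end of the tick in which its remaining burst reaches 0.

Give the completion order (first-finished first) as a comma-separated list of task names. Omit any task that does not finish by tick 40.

t=0: L0/L1/L2 = ABC/-/- → run A
t=1: L0/L1/L2 = ABCD/-/- → run A
t=2: L0/L1/L2 = ABCDE/-/- → run A
t=3: L0/L1/L2 = BCDEF/A/- → run B
t=4: L0/L1/L2 = BCDEFG/A/- → run B
t=5: L0/L1/L2 = CDEFG/A/- → run C
t=6: L0/L1/L2 = CDEFG/A/- → run C
t=7: L0/L1/L2 = DEFGH/A/- → run D
t=8: L0/L1/L2 = DEFGH/A/- → run D
t=9: L0/L1/L2 = DEFGH/A/- → run D
t=10: L0/L1/L2 = EFGH/AD/- → run E
t=11: L0/L1/L2 = EFGH/AD/- → run E
t=12: L0/L1/L2 = EFGH/AD/- → run E
t=13: L0/L1/L2 = FGH/AD/- → run F
t=14: L0/L1/L2 = FGH/AD/- → run F
t=15: L0/L1/L2 = FGH/AD/- → run F
t=16: L0/L1/L2 = GH/ADF/- → run G
t=17: L0/L1/L2 = GH/ADF/- → run G
t=18: L0/L1/L2 = GH/ADF/- → run G
t=19: L0/L1/L2 = H/ADFG/- → run H
t=20: L0/L1/L2 = H/ADFG/- → run H
t=21: L0/L1/L2 = H/ADFG/- → run H
t=22: L0/L1/L2 = -/ADFG/- → run A
t=23: L0/L1/L2 = -/DFG/- → run D
t=24: L0/L1/L2 = -/DFG/- → run D
t=25: L0/L1/L2 = -/DFG/- → run D
t=26: L0/L1/L2 = -/DFG/- → run D
t=27: L0/L1/L2 = -/DFG/- → run D
t=28: L0/L1/L2 = -/FG/- → run F
t=29: L0/L1/L2 = -/FG/- → run F
t=30: L0/L1/L2 = -/G/- → run G
t=31: L0/L1/L2 = -/G/- → run G
t=32: L0/L1/L2 = -/G/- → run G
t=33: L0/L1/L2 = -/G/- → run G
t=34: (idle)
t=35: (idle)
t=36: (idle)
t=37: (idle)
t=38: (idle)
t=39: (idle)
t=40: (idle)

completion order = B, C, E, H, A, D, F, G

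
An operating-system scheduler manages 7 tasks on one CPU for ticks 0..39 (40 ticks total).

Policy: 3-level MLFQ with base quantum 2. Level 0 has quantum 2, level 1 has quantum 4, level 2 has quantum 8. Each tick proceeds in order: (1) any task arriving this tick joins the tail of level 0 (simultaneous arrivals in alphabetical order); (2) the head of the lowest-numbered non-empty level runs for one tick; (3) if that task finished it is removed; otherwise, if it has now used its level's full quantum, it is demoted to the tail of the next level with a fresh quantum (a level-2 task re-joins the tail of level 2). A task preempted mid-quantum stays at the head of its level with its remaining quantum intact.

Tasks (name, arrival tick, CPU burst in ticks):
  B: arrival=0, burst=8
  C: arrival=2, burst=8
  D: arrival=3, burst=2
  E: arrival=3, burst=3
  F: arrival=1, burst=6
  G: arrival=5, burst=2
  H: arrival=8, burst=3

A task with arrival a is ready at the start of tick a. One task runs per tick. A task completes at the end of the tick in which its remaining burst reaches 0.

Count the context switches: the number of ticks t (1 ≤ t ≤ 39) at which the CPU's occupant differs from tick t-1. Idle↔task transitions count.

context switches = 14

t=0: L0/L1/L2 = B/-/- → run B
t=1: L0/L1/L2 = BF/-/- → run B
t=2: L0/L1/L2 = FC/B/- → run F
t=3: L0/L1/L2 = FCDE/B/- → run F
t=4: L0/L1/L2 = CDE/BF/- → run C
t=5: L0/L1/L2 = CDEG/BF/- → run C
t=6: L0/L1/L2 = DEG/BFC/- → run D
t=7: L0/L1/L2 = DEG/BFC/- → run D
t=8: L0/L1/L2 = EGH/BFC/- → run E
t=9: L0/L1/L2 = EGH/BFC/- → run E
t=10: L0/L1/L2 = GH/BFCE/- → run G
t=11: L0/L1/L2 = GH/BFCE/- → run G
t=12: L0/L1/L2 = H/BFCE/- → run H
t=13: L0/L1/L2 = H/BFCE/- → run H
t=14: L0/L1/L2 = -/BFCEH/- → run B
t=15: L0/L1/L2 = -/BFCEH/- → run B
t=16: L0/L1/L2 = -/BFCEH/- → run B
t=17: L0/L1/L2 = -/BFCEH/- → run B
t=18: L0/L1/L2 = -/FCEH/B → run F
t=19: L0/L1/L2 = -/FCEH/B → run F
t=20: L0/L1/L2 = -/FCEH/B → run F
t=21: L0/L1/L2 = -/FCEH/B → run F
t=22: L0/L1/L2 = -/CEH/B → run C
t=23: L0/L1/L2 = -/CEH/B → run C
t=24: L0/L1/L2 = -/CEH/B → run C
t=25: L0/L1/L2 = -/CEH/B → run C
t=26: L0/L1/L2 = -/EH/BC → run E
t=27: L0/L1/L2 = -/H/BC → run H
t=28: L0/L1/L2 = -/-/BC → run B
t=29: L0/L1/L2 = -/-/BC → run B
t=30: L0/L1/L2 = -/-/C → run C
t=31: L0/L1/L2 = -/-/C → run C
t=32: (idle)
t=33: (idle)
t=34: (idle)
t=35: (idle)
t=36: (idle)
t=37: (idle)
t=38: (idle)
t=39: (idle)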